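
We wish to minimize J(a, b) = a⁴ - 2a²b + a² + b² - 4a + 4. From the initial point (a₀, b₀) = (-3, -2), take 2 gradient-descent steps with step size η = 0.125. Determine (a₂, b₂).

(-1587.4296875, 54.953125)

∇J = (4a³ - 4ab + 2a - 4, -2a² + 2b)
(a₁, b₁) = (-3, -2) − 0.125·(-142, -22) = (14.75, 0.75)
(a₂, b₂) = (14.75, 0.75) − 0.125·(12817.4375, -433.625) = (-1587.4296875, 54.953125)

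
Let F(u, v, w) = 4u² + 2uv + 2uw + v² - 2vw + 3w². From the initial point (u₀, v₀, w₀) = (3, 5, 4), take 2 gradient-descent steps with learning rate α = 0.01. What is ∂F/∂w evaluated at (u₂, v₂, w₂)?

∇F = (8u + 2v + 2w, 2u + 2v - 2w, 2u - 2v + 6w)
Step 1: at (3, 5, 4), ∇F = (42, 8, 20) → (3, 5, 4) − 0.01·(42, 8, 20) = (2.58, 4.92, 3.8)
Step 2: at (2.58, 4.92, 3.8), ∇F = (38.08, 7.4, 18.12) → (2.58, 4.92, 3.8) − 0.01·(38.08, 7.4, 18.12) = (2.1992, 4.846, 3.6188)
∂F/∂w at (2.1992, 4.846, 3.6188) = 16.4192

16.4192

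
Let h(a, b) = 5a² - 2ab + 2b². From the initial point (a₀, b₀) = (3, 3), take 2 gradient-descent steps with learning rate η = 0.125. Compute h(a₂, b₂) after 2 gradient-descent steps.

∇h = (10a - 2b, -2a + 4b)
(a₁, b₁) = (3, 3) − 0.125·(24, 6) = (0, 2.25)
(a₂, b₂) = (0, 2.25) − 0.125·(-4.5, 9) = (0.5625, 1.125)
h(0.5625, 1.125) = 2.84765625

2.84765625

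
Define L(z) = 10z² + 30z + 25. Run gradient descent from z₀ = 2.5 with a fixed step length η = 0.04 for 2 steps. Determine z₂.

-1.34

L′(z) = 20z + 30
z₁ = 2.5 − 0.04·80 = -0.7
z₂ = -0.7 − 0.04·16 = -1.34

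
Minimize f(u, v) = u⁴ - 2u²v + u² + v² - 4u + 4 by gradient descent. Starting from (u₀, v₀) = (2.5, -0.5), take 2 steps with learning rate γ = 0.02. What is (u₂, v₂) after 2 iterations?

∇f = (4u³ - 4uv + 2u - 4, -2u² + 2v)
(u₁, v₁) = (2.5, -0.5) − 0.02·(68.5, -13.5) = (1.13, -0.23)
(u₂, v₂) = (1.13, -0.23) − 0.02·(5.071188, -3.0138) = (1.02857624, -0.169724)

(1.02857624, -0.169724)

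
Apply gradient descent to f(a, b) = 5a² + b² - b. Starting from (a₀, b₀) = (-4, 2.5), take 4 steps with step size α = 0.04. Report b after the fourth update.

1.93278592

∇f = (10a, 2b - 1)
Step 1: at (-4, 2.5), ∇f = (-40, 4) → (-4, 2.5) − 0.04·(-40, 4) = (-2.4, 2.34)
Step 2: at (-2.4, 2.34), ∇f = (-24, 3.68) → (-2.4, 2.34) − 0.04·(-24, 3.68) = (-1.44, 2.1928)
Step 3: at (-1.44, 2.1928), ∇f = (-14.4, 3.3856) → (-1.44, 2.1928) − 0.04·(-14.4, 3.3856) = (-0.864, 2.057376)
Step 4: at (-0.864, 2.057376), ∇f = (-8.64, 3.114752) → (-0.864, 2.057376) − 0.04·(-8.64, 3.114752) = (-0.5184, 1.93278592)
b = 1.93278592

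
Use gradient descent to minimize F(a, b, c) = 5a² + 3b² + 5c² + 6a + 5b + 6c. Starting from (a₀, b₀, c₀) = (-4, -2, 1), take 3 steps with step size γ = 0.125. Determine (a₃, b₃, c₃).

(-0.546875, -0.8515625, -0.625)

∇F = (10a + 6, 6b + 5, 10c + 6)
(a₁, b₁, c₁) = (-4, -2, 1) − 0.125·(-34, -7, 16) = (0.25, -1.125, -1)
(a₂, b₂, c₂) = (0.25, -1.125, -1) − 0.125·(8.5, -1.75, -4) = (-0.8125, -0.90625, -0.5)
(a₃, b₃, c₃) = (-0.8125, -0.90625, -0.5) − 0.125·(-2.125, -0.4375, 1) = (-0.546875, -0.8515625, -0.625)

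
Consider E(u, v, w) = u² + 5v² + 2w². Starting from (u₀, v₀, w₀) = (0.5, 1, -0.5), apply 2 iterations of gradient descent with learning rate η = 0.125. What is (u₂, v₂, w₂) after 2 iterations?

(0.28125, 0.0625, -0.125)

∇E = (2u, 10v, 4w)
Step 1: at (0.5, 1, -0.5), ∇E = (1, 10, -2) → (0.5, 1, -0.5) − 0.125·(1, 10, -2) = (0.375, -0.25, -0.25)
Step 2: at (0.375, -0.25, -0.25), ∇E = (0.75, -2.5, -1) → (0.375, -0.25, -0.25) − 0.125·(0.75, -2.5, -1) = (0.28125, 0.0625, -0.125)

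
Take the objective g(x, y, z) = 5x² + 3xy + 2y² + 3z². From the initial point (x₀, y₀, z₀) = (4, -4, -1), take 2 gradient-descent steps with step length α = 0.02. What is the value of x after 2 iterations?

∇g = (10x + 3y, 3x + 4y, 6z)
(x₁, y₁, z₁) = (4, -4, -1) − 0.02·(28, -4, -6) = (3.44, -3.92, -0.88)
(x₂, y₂, z₂) = (3.44, -3.92, -0.88) − 0.02·(22.64, -5.36, -5.28) = (2.9872, -3.8128, -0.7744)
x = 2.9872

2.9872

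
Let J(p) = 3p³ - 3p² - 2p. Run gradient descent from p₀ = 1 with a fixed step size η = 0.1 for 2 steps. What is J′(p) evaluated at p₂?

0.003289

J′(p) = 9p² - 6p - 2
Step 1: J′(1) = 1; p₁ = 1 − 0.1·1 = 0.9
Step 2: J′(0.9) = -0.11; p₂ = 0.9 − 0.1·(-0.11) = 0.911
J′(p) at (0.911) = 0.003289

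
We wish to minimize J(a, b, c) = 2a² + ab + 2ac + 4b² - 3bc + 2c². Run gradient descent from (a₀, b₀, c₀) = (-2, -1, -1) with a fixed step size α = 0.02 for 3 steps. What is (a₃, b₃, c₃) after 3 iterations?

(-1.410496, -0.639088, -0.7248)

∇J = (4a + b + 2c, a + 8b - 3c, 2a - 3b + 4c)
Step 1: at (-2, -1, -1), ∇J = (-11, -7, -5) → (-2, -1, -1) − 0.02·(-11, -7, -5) = (-1.78, -0.86, -0.9)
Step 2: at (-1.78, -0.86, -0.9), ∇J = (-9.78, -5.96, -4.58) → (-1.78, -0.86, -0.9) − 0.02·(-9.78, -5.96, -4.58) = (-1.5844, -0.7408, -0.8084)
Step 3: at (-1.5844, -0.7408, -0.8084), ∇J = (-8.6952, -5.0856, -4.18) → (-1.5844, -0.7408, -0.8084) − 0.02·(-8.6952, -5.0856, -4.18) = (-1.410496, -0.639088, -0.7248)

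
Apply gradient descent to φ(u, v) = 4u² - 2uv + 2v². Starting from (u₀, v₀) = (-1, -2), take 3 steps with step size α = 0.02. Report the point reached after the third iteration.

∇φ = (8u - 2v, -2u + 4v)
(u₁, v₁) = (-1, -2) − 0.02·(-4, -6) = (-0.92, -1.88)
(u₂, v₂) = (-0.92, -1.88) − 0.02·(-3.6, -5.68) = (-0.848, -1.7664)
(u₃, v₃) = (-0.848, -1.7664) − 0.02·(-3.2512, -5.3696) = (-0.782976, -1.659008)

(-0.782976, -1.659008)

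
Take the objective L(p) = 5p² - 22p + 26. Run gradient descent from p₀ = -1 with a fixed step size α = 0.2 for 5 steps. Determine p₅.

L′(p) = 10p - 22
Step 1: L′(-1) = -32; p₁ = -1 − 0.2·(-32) = 5.4
Step 2: L′(5.4) = 32; p₂ = 5.4 − 0.2·32 = -1
Step 3: L′(-1) = -32; p₃ = -1 − 0.2·(-32) = 5.4
Step 4: L′(5.4) = 32; p₄ = 5.4 − 0.2·32 = -1
Step 5: L′(-1) = -32; p₅ = -1 − 0.2·(-32) = 5.4

5.4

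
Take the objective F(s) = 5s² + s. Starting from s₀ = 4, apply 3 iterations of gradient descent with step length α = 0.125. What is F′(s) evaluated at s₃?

-0.640625

F′(s) = 10s + 1
s₁ = 4 − 0.125·41 = -1.125
s₂ = -1.125 − 0.125·(-10.25) = 0.15625
s₃ = 0.15625 − 0.125·2.5625 = -0.1640625
F′(s) at (-0.1640625) = -0.640625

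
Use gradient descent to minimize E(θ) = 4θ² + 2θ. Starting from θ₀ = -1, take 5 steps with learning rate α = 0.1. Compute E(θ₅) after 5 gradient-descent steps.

-0.2499997696

E′(θ) = 8θ + 2
θ₁ = -1 − 0.1·(-6) = -0.4
θ₂ = -0.4 − 0.1·(-1.2) = -0.28
θ₃ = -0.28 − 0.1·(-0.24) = -0.256
θ₄ = -0.256 − 0.1·(-0.048) = -0.2512
θ₅ = -0.2512 − 0.1·(-0.0096) = -0.25024
E(-0.25024) = -0.2499997696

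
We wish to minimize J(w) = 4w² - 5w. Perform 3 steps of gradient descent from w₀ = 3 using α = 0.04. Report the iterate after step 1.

J′(w) = 8w - 5
w₁ = 3 − 0.04·19 = 2.24

2.24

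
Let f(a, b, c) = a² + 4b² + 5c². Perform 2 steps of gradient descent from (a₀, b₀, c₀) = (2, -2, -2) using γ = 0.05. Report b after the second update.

∇f = (2a, 8b, 10c)
(a₁, b₁, c₁) = (2, -2, -2) − 0.05·(4, -16, -20) = (1.8, -1.2, -1)
(a₂, b₂, c₂) = (1.8, -1.2, -1) − 0.05·(3.6, -9.6, -10) = (1.62, -0.72, -0.5)
b = -0.72

-0.72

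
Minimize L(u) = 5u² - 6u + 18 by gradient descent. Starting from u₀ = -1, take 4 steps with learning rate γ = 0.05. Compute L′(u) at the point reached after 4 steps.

-1

L′(u) = 10u - 6
u₁ = -1 − 0.05·(-16) = -0.2
u₂ = -0.2 − 0.05·(-8) = 0.2
u₃ = 0.2 − 0.05·(-4) = 0.4
u₄ = 0.4 − 0.05·(-2) = 0.5
L′(u) at (0.5) = -1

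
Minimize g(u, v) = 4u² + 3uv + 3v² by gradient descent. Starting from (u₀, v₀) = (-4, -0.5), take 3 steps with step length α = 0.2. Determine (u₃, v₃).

∇g = (8u + 3v, 3u + 6v)
Step 1: at (-4, -0.5), ∇g = (-33.5, -15) → (-4, -0.5) − 0.2·(-33.5, -15) = (2.7, 2.5)
Step 2: at (2.7, 2.5), ∇g = (29.1, 23.1) → (2.7, 2.5) − 0.2·(29.1, 23.1) = (-3.12, -2.12)
Step 3: at (-3.12, -2.12), ∇g = (-31.32, -22.08) → (-3.12, -2.12) − 0.2·(-31.32, -22.08) = (3.144, 2.296)

(3.144, 2.296)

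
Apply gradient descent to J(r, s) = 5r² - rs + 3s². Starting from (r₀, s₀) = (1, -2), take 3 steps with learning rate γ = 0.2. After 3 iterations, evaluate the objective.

∇J = (10r - s, -r + 6s)
Step 1: at (1, -2), ∇J = (12, -13) → (1, -2) − 0.2·(12, -13) = (-1.4, 0.6)
Step 2: at (-1.4, 0.6), ∇J = (-14.6, 5) → (-1.4, 0.6) − 0.2·(-14.6, 5) = (1.52, -0.4)
Step 3: at (1.52, -0.4), ∇J = (15.6, -3.92) → (1.52, -0.4) − 0.2·(15.6, -3.92) = (-1.6, 0.384)
J(-1.6, 0.384) = 13.856768

13.856768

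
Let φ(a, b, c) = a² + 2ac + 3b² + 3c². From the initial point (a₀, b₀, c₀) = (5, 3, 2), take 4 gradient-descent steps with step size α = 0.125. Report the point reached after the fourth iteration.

∇φ = (2a + 2c, 6b, 2a + 6c)
Step 1: at (5, 3, 2), ∇φ = (14, 18, 22) → (5, 3, 2) − 0.125·(14, 18, 22) = (3.25, 0.75, -0.75)
Step 2: at (3.25, 0.75, -0.75), ∇φ = (5, 4.5, 2) → (3.25, 0.75, -0.75) − 0.125·(5, 4.5, 2) = (2.625, 0.1875, -1)
Step 3: at (2.625, 0.1875, -1), ∇φ = (3.25, 1.125, -0.75) → (2.625, 0.1875, -1) − 0.125·(3.25, 1.125, -0.75) = (2.21875, 0.046875, -0.90625)
Step 4: at (2.21875, 0.046875, -0.90625), ∇φ = (2.625, 0.28125, -1) → (2.21875, 0.046875, -0.90625) − 0.125·(2.625, 0.28125, -1) = (1.890625, 0.01171875, -0.78125)

(1.890625, 0.01171875, -0.78125)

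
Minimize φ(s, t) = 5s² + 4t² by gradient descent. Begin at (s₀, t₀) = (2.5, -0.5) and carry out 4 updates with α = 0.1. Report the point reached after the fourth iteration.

∇φ = (10s, 8t)
Step 1: at (2.5, -0.5), ∇φ = (25, -4) → (2.5, -0.5) − 0.1·(25, -4) = (0, -0.1)
Step 2: at (0, -0.1), ∇φ = (0, -0.8) → (0, -0.1) − 0.1·(0, -0.8) = (0, -0.02)
Step 3: at (0, -0.02), ∇φ = (0, -0.16) → (0, -0.02) − 0.1·(0, -0.16) = (0, -0.004)
Step 4: at (0, -0.004), ∇φ = (0, -0.032) → (0, -0.004) − 0.1·(0, -0.032) = (0, -0.0008)

(0, -0.0008)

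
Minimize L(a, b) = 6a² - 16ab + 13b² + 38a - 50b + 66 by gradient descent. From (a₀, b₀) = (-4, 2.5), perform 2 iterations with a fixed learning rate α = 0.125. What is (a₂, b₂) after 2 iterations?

(-20.625, 27.34375)

∇L = (12a - 16b + 38, -16a + 26b - 50)
(a₁, b₁) = (-4, 2.5) − 0.125·(-50, 79) = (2.25, -7.375)
(a₂, b₂) = (2.25, -7.375) − 0.125·(183, -277.75) = (-20.625, 27.34375)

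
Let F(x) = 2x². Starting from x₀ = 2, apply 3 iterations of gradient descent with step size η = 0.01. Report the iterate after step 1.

1.92

F′(x) = 4x
x₁ = 2 − 0.01·8 = 1.92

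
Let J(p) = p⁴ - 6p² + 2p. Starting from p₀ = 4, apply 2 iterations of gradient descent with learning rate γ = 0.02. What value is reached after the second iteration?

-0.28736

J′(p) = 4p³ - 12p + 2
p₁ = 4 − 0.02·210 = -0.2
p₂ = -0.2 − 0.02·4.368 = -0.28736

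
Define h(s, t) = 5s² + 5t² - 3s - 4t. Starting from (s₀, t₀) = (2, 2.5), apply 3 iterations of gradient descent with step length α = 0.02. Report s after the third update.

∇h = (10s - 3, 10t - 4)
Step 1: at (2, 2.5), ∇h = (17, 21) → (2, 2.5) − 0.02·(17, 21) = (1.66, 2.08)
Step 2: at (1.66, 2.08), ∇h = (13.6, 16.8) → (1.66, 2.08) − 0.02·(13.6, 16.8) = (1.388, 1.744)
Step 3: at (1.388, 1.744), ∇h = (10.88, 13.44) → (1.388, 1.744) − 0.02·(10.88, 13.44) = (1.1704, 1.4752)
s = 1.1704

1.1704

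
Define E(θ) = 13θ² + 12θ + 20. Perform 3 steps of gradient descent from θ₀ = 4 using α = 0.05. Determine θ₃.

-0.582

E′(θ) = 26θ + 12
Step 1: E′(4) = 116; θ₁ = 4 − 0.05·116 = -1.8
Step 2: E′(-1.8) = -34.8; θ₂ = -1.8 − 0.05·(-34.8) = -0.06
Step 3: E′(-0.06) = 10.44; θ₃ = -0.06 − 0.05·10.44 = -0.582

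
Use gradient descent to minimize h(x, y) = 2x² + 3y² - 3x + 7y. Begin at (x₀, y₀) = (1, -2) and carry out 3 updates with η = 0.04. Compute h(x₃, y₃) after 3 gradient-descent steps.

-4.762962894848

∇h = (4x - 3, 6y + 7)
Step 1: at (1, -2), ∇h = (1, -5) → (1, -2) − 0.04·(1, -5) = (0.96, -1.8)
Step 2: at (0.96, -1.8), ∇h = (0.84, -3.8) → (0.96, -1.8) − 0.04·(0.84, -3.8) = (0.9264, -1.648)
Step 3: at (0.9264, -1.648), ∇h = (0.7056, -2.888) → (0.9264, -1.648) − 0.04·(0.7056, -2.888) = (0.898176, -1.53248)
h(0.898176, -1.53248) = -4.762962894848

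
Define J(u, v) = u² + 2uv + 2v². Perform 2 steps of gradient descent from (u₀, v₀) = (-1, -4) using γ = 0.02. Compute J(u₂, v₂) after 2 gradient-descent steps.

26.51845888

∇J = (2u + 2v, 2u + 4v)
(u₁, v₁) = (-1, -4) − 0.02·(-10, -18) = (-0.8, -3.64)
(u₂, v₂) = (-0.8, -3.64) − 0.02·(-8.88, -16.16) = (-0.6224, -3.3168)
J(-0.6224, -3.3168) = 26.51845888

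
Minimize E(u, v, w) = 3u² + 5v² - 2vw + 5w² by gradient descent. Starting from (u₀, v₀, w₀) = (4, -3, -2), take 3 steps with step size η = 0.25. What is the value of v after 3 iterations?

6.5

∇E = (6u, 10v - 2w, -2v + 10w)
Step 1: at (4, -3, -2), ∇E = (24, -26, -14) → (4, -3, -2) − 0.25·(24, -26, -14) = (-2, 3.5, 1.5)
Step 2: at (-2, 3.5, 1.5), ∇E = (-12, 32, 8) → (-2, 3.5, 1.5) − 0.25·(-12, 32, 8) = (1, -4.5, -0.5)
Step 3: at (1, -4.5, -0.5), ∇E = (6, -44, 4) → (1, -4.5, -0.5) − 0.25·(6, -44, 4) = (-0.5, 6.5, -1.5)
v = 6.5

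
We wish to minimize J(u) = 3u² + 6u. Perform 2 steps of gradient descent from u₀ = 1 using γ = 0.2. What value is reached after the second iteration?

J′(u) = 6u + 6
u₁ = 1 − 0.2·12 = -1.4
u₂ = -1.4 − 0.2·(-2.4) = -0.92

-0.92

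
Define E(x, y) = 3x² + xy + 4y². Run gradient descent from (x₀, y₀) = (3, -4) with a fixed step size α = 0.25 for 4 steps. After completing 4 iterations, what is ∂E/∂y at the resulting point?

-29.59765625

∇E = (6x + y, x + 8y)
Step 1: at (3, -4), ∇E = (14, -29) → (3, -4) − 0.25·(14, -29) = (-0.5, 3.25)
Step 2: at (-0.5, 3.25), ∇E = (0.25, 25.5) → (-0.5, 3.25) − 0.25·(0.25, 25.5) = (-0.5625, -3.125)
Step 3: at (-0.5625, -3.125), ∇E = (-6.5, -25.5625) → (-0.5625, -3.125) − 0.25·(-6.5, -25.5625) = (1.0625, 3.265625)
Step 4: at (1.0625, 3.265625), ∇E = (9.640625, 27.1875) → (1.0625, 3.265625) − 0.25·(9.640625, 27.1875) = (-1.34765625, -3.53125)
∂E/∂y at (-1.34765625, -3.53125) = -29.59765625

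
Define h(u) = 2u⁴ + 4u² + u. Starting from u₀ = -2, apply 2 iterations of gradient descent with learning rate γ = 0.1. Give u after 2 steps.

h′(u) = 8u³ + 8u + 1
Step 1: h′(-2) = -79; u₁ = -2 − 0.1·(-79) = 5.9
Step 2: h′(5.9) = 1691.232; u₂ = 5.9 − 0.1·1691.232 = -163.2232

-163.2232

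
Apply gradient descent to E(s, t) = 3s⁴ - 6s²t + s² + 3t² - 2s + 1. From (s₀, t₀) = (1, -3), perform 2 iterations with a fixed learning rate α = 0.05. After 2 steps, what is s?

∇E = (12s³ - 12st + 2s - 2, -6s² + 6t)
(s₁, t₁) = (1, -3) − 0.05·(48, -24) = (-1.4, -1.8)
(s₂, t₂) = (-1.4, -1.8) − 0.05·(-67.968, -22.56) = (1.9984, -0.672)
s = 1.9984

1.9984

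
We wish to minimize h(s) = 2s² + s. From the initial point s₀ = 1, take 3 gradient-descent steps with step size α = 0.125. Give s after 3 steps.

-0.09375

h′(s) = 4s + 1
Step 1: h′(1) = 5; s₁ = 1 − 0.125·5 = 0.375
Step 2: h′(0.375) = 2.5; s₂ = 0.375 − 0.125·2.5 = 0.0625
Step 3: h′(0.0625) = 1.25; s₃ = 0.0625 − 0.125·1.25 = -0.09375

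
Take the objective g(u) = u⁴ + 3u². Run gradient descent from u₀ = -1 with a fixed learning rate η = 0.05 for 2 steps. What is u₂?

g′(u) = 4u³ + 6u
Step 1: g′(-1) = -10; u₁ = -1 − 0.05·(-10) = -0.5
Step 2: g′(-0.5) = -3.5; u₂ = -0.5 − 0.05·(-3.5) = -0.325

-0.325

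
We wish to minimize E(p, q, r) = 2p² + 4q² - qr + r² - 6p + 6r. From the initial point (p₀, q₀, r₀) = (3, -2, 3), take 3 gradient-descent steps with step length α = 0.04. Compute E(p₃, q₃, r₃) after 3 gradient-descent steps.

9.983415631872

∇E = (4p - 6, 8q - r, -q + 2r + 6)
Step 1: at (3, -2, 3), ∇E = (6, -19, 14) → (3, -2, 3) − 0.04·(6, -19, 14) = (2.76, -1.24, 2.44)
Step 2: at (2.76, -1.24, 2.44), ∇E = (5.04, -12.36, 12.12) → (2.76, -1.24, 2.44) − 0.04·(5.04, -12.36, 12.12) = (2.5584, -0.7456, 1.9552)
Step 3: at (2.5584, -0.7456, 1.9552), ∇E = (4.2336, -7.92, 10.656) → (2.5584, -0.7456, 1.9552) − 0.04·(4.2336, -7.92, 10.656) = (2.389056, -0.4288, 1.52896)
E(2.389056, -0.4288, 1.52896) = 9.983415631872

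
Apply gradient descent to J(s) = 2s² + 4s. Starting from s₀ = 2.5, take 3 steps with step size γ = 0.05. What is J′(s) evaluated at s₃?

J′(s) = 4s + 4
s₁ = 2.5 − 0.05·14 = 1.8
s₂ = 1.8 − 0.05·11.2 = 1.24
s₃ = 1.24 − 0.05·8.96 = 0.792
J′(s) at (0.792) = 7.168

7.168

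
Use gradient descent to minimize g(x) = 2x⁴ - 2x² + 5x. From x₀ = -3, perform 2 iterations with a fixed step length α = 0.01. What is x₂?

-1.01797592

g′(x) = 8x³ - 4x + 5
x₁ = -3 − 0.01·(-199) = -1.01
x₂ = -1.01 − 0.01·0.797592 = -1.01797592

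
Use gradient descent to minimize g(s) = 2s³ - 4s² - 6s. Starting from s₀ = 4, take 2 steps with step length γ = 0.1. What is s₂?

g′(s) = 6s² - 8s - 6
Step 1: g′(4) = 58; s₁ = 4 − 0.1·58 = -1.8
Step 2: g′(-1.8) = 27.84; s₂ = -1.8 − 0.1·27.84 = -4.584

-4.584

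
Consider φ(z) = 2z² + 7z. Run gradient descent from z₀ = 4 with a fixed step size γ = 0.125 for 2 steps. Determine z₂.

φ′(z) = 4z + 7
z₁ = 4 − 0.125·23 = 1.125
z₂ = 1.125 − 0.125·11.5 = -0.3125

-0.3125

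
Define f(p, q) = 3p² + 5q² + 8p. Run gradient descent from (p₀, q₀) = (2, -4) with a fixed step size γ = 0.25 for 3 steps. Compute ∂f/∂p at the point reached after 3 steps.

-2.5

∇f = (6p + 8, 10q)
Step 1: at (2, -4), ∇f = (20, -40) → (2, -4) − 0.25·(20, -40) = (-3, 6)
Step 2: at (-3, 6), ∇f = (-10, 60) → (-3, 6) − 0.25·(-10, 60) = (-0.5, -9)
Step 3: at (-0.5, -9), ∇f = (5, -90) → (-0.5, -9) − 0.25·(5, -90) = (-1.75, 13.5)
∂f/∂p at (-1.75, 13.5) = -2.5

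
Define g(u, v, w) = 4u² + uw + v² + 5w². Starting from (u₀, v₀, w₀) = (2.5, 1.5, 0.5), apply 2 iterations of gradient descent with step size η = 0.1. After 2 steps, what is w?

∇g = (8u + w, 2v, u + 10w)
(u₁, v₁, w₁) = (2.5, 1.5, 0.5) − 0.1·(20.5, 3, 7.5) = (0.45, 1.2, -0.25)
(u₂, v₂, w₂) = (0.45, 1.2, -0.25) − 0.1·(3.35, 2.4, -2.05) = (0.115, 0.96, -0.045)
w = -0.045

-0.045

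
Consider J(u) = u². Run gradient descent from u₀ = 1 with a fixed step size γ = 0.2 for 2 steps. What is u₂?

0.36

J′(u) = 2u
Step 1: J′(1) = 2; u₁ = 1 − 0.2·2 = 0.6
Step 2: J′(0.6) = 1.2; u₂ = 0.6 − 0.2·1.2 = 0.36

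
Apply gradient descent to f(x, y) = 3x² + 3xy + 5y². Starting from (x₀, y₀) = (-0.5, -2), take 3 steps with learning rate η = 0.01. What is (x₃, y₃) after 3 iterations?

∇f = (6x + 3y, 3x + 10y)
Step 1: at (-0.5, -2), ∇f = (-9, -21.5) → (-0.5, -2) − 0.01·(-9, -21.5) = (-0.41, -1.785)
Step 2: at (-0.41, -1.785), ∇f = (-7.815, -19.08) → (-0.41, -1.785) − 0.01·(-7.815, -19.08) = (-0.33185, -1.5942)
Step 3: at (-0.33185, -1.5942), ∇f = (-6.7737, -16.93755) → (-0.33185, -1.5942) − 0.01·(-6.7737, -16.93755) = (-0.264113, -1.4248245)

(-0.264113, -1.4248245)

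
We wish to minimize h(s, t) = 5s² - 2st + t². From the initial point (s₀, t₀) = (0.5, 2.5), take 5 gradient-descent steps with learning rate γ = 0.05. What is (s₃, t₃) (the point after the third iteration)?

∇h = (10s - 2t, -2s + 2t)
Step 1: at (0.5, 2.5), ∇h = (0, 4) → (0.5, 2.5) − 0.05·(0, 4) = (0.5, 2.3)
Step 2: at (0.5, 2.3), ∇h = (0.4, 3.6) → (0.5, 2.3) − 0.05·(0.4, 3.6) = (0.48, 2.12)
Step 3: at (0.48, 2.12), ∇h = (0.56, 3.28) → (0.48, 2.12) − 0.05·(0.56, 3.28) = (0.452, 1.956)

(0.452, 1.956)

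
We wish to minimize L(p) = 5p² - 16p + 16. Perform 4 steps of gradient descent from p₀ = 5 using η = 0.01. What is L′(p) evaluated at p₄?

22.3074

L′(p) = 10p - 16
p₁ = 5 − 0.01·34 = 4.66
p₂ = 4.66 − 0.01·30.6 = 4.354
p₃ = 4.354 − 0.01·27.54 = 4.0786
p₄ = 4.0786 − 0.01·24.786 = 3.83074
L′(p) at (3.83074) = 22.3074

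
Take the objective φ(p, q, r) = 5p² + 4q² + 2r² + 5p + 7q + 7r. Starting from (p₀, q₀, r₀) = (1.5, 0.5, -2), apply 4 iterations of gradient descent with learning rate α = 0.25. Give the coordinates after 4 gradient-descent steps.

∇φ = (10p + 5, 8q + 7, 4r + 7)
(p₁, q₁, r₁) = (1.5, 0.5, -2) − 0.25·(20, 11, -1) = (-3.5, -2.25, -1.75)
(p₂, q₂, r₂) = (-3.5, -2.25, -1.75) − 0.25·(-30, -11, 0) = (4, 0.5, -1.75)
(p₃, q₃, r₃) = (4, 0.5, -1.75) − 0.25·(45, 11, 0) = (-7.25, -2.25, -1.75)
(p₄, q₄, r₄) = (-7.25, -2.25, -1.75) − 0.25·(-67.5, -11, 0) = (9.625, 0.5, -1.75)

(9.625, 0.5, -1.75)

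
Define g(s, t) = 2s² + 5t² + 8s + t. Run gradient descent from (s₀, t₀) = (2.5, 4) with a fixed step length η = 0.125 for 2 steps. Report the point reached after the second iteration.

(-0.875, 0.15625)

∇g = (4s + 8, 10t + 1)
Step 1: at (2.5, 4), ∇g = (18, 41) → (2.5, 4) − 0.125·(18, 41) = (0.25, -1.125)
Step 2: at (0.25, -1.125), ∇g = (9, -10.25) → (0.25, -1.125) − 0.125·(9, -10.25) = (-0.875, 0.15625)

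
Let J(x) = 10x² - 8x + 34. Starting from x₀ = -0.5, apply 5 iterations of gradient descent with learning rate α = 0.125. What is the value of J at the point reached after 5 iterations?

499.48681640625

J′(x) = 20x - 8
x₁ = -0.5 − 0.125·(-18) = 1.75
x₂ = 1.75 − 0.125·27 = -1.625
x₃ = -1.625 − 0.125·(-40.5) = 3.4375
x₄ = 3.4375 − 0.125·60.75 = -4.15625
x₅ = -4.15625 − 0.125·(-91.125) = 7.234375
J(7.234375) = 499.48681640625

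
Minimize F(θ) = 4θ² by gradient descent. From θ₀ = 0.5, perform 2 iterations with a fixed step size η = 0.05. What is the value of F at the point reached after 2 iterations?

F′(θ) = 8θ
Step 1: F′(0.5) = 4; θ₁ = 0.5 − 0.05·4 = 0.3
Step 2: F′(0.3) = 2.4; θ₂ = 0.3 − 0.05·2.4 = 0.18
F(0.18) = 0.1296

0.1296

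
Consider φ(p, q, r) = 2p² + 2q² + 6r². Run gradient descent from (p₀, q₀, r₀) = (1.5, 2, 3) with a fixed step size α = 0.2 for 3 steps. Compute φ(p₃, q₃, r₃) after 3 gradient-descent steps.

406.595744

∇φ = (4p, 4q, 12r)
Step 1: at (1.5, 2, 3), ∇φ = (6, 8, 36) → (1.5, 2, 3) − 0.2·(6, 8, 36) = (0.3, 0.4, -4.2)
Step 2: at (0.3, 0.4, -4.2), ∇φ = (1.2, 1.6, -50.4) → (0.3, 0.4, -4.2) − 0.2·(1.2, 1.6, -50.4) = (0.06, 0.08, 5.88)
Step 3: at (0.06, 0.08, 5.88), ∇φ = (0.24, 0.32, 70.56) → (0.06, 0.08, 5.88) − 0.2·(0.24, 0.32, 70.56) = (0.012, 0.016, -8.232)
φ(0.012, 0.016, -8.232) = 406.595744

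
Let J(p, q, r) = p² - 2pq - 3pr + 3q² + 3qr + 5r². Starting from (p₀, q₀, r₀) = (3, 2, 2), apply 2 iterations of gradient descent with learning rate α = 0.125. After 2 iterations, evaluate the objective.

5.87451171875

∇J = (2p - 2q - 3r, -2p + 6q + 3r, -3p + 3q + 10r)
Step 1: at (3, 2, 2), ∇J = (-4, 12, 17) → (3, 2, 2) − 0.125·(-4, 12, 17) = (3.5, 0.5, -0.125)
Step 2: at (3.5, 0.5, -0.125), ∇J = (6.375, -4.375, -10.25) → (3.5, 0.5, -0.125) − 0.125·(6.375, -4.375, -10.25) = (2.703125, 1.046875, 1.15625)
J(2.703125, 1.046875, 1.15625) = 5.87451171875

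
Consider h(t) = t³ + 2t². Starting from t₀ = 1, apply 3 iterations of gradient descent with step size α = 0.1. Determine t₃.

0.0847773

h′(t) = 3t² + 4t
Step 1: h′(1) = 7; t₁ = 1 − 0.1·7 = 0.3
Step 2: h′(0.3) = 1.47; t₂ = 0.3 − 0.1·1.47 = 0.153
Step 3: h′(0.153) = 0.682227; t₃ = 0.153 − 0.1·0.682227 = 0.0847773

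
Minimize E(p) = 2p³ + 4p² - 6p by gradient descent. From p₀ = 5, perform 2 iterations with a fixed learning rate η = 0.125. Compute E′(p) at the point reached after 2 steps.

E′(p) = 6p² + 8p - 6
Step 1: E′(5) = 184; p₁ = 5 − 0.125·184 = -18
Step 2: E′(-18) = 1794; p₂ = -18 − 0.125·1794 = -242.25
E′(p) at (-242.25) = 350166.375

350166.375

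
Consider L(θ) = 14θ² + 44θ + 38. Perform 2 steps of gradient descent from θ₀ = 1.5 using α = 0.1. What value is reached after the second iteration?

L′(θ) = 28θ + 44
Step 1: L′(1.5) = 86; θ₁ = 1.5 − 0.1·86 = -7.1
Step 2: L′(-7.1) = -154.8; θ₂ = -7.1 − 0.1·(-154.8) = 8.38

8.38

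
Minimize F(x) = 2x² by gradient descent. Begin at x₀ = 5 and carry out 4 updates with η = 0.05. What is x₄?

F′(x) = 4x
x₁ = 5 − 0.05·20 = 4
x₂ = 4 − 0.05·16 = 3.2
x₃ = 3.2 − 0.05·12.8 = 2.56
x₄ = 2.56 − 0.05·10.24 = 2.048

2.048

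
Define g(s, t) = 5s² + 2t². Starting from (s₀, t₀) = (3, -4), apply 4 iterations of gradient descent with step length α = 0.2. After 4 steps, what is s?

3

∇g = (10s, 4t)
Step 1: at (3, -4), ∇g = (30, -16) → (3, -4) − 0.2·(30, -16) = (-3, -0.8)
Step 2: at (-3, -0.8), ∇g = (-30, -3.2) → (-3, -0.8) − 0.2·(-30, -3.2) = (3, -0.16)
Step 3: at (3, -0.16), ∇g = (30, -0.64) → (3, -0.16) − 0.2·(30, -0.64) = (-3, -0.032)
Step 4: at (-3, -0.032), ∇g = (-30, -0.128) → (-3, -0.032) − 0.2·(-30, -0.128) = (3, -0.0064)
s = 3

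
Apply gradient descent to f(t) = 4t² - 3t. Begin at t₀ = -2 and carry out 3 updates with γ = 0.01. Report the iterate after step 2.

-1.6352

f′(t) = 8t - 3
Step 1: f′(-2) = -19; t₁ = -2 − 0.01·(-19) = -1.81
Step 2: f′(-1.81) = -17.48; t₂ = -1.81 − 0.01·(-17.48) = -1.6352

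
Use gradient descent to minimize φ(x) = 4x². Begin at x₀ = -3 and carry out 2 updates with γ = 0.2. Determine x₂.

-1.08

φ′(x) = 8x
x₁ = -3 − 0.2·(-24) = 1.8
x₂ = 1.8 − 0.2·14.4 = -1.08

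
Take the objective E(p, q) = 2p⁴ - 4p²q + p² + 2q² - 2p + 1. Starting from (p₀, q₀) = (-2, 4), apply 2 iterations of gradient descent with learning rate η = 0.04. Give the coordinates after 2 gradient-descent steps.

∇E = (8p³ - 8pq + 2p - 2, -4p² + 4q)
(p₁, q₁) = (-2, 4) − 0.04·(-6, 0) = (-1.76, 4)
(p₂, q₂) = (-1.76, 4) − 0.04·(7.185792, 3.6096) = (-2.04743168, 3.855616)

(-2.04743168, 3.855616)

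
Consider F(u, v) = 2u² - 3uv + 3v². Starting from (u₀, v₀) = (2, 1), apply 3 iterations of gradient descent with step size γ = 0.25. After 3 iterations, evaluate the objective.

∇F = (4u - 3v, -3u + 6v)
(u₁, v₁) = (2, 1) − 0.25·(5, 0) = (0.75, 1)
(u₂, v₂) = (0.75, 1) − 0.25·(0, 3.75) = (0.75, 0.0625)
(u₃, v₃) = (0.75, 0.0625) − 0.25·(2.8125, -1.875) = (0.046875, 0.53125)
F(0.046875, 0.53125) = 0.7763671875

0.7763671875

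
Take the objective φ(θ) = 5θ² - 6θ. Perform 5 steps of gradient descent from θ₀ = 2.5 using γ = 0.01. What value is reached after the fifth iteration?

φ′(θ) = 10θ - 6
Step 1: φ′(2.5) = 19; θ₁ = 2.5 − 0.01·19 = 2.31
Step 2: φ′(2.31) = 17.1; θ₂ = 2.31 − 0.01·17.1 = 2.139
Step 3: φ′(2.139) = 15.39; θ₃ = 2.139 − 0.01·15.39 = 1.9851
Step 4: φ′(1.9851) = 13.851; θ₄ = 1.9851 − 0.01·13.851 = 1.84659
Step 5: φ′(1.84659) = 12.4659; θ₅ = 1.84659 − 0.01·12.4659 = 1.721931

1.721931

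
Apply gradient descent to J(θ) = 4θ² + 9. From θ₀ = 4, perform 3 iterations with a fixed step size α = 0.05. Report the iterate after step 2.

J′(θ) = 8θ
Step 1: J′(4) = 32; θ₁ = 4 − 0.05·32 = 2.4
Step 2: J′(2.4) = 19.2; θ₂ = 2.4 − 0.05·19.2 = 1.44

1.44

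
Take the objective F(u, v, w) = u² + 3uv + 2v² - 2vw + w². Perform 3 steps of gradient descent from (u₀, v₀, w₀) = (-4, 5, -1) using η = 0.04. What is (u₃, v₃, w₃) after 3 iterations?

(-4.650752, 4.17216, 0.245312)

∇F = (2u + 3v, 3u + 4v - 2w, -2v + 2w)
(u₁, v₁, w₁) = (-4, 5, -1) − 0.04·(7, 10, -12) = (-4.28, 4.6, -0.52)
(u₂, v₂, w₂) = (-4.28, 4.6, -0.52) − 0.04·(5.24, 6.6, -10.24) = (-4.4896, 4.336, -0.1104)
(u₃, v₃, w₃) = (-4.4896, 4.336, -0.1104) − 0.04·(4.0288, 4.096, -8.8928) = (-4.650752, 4.17216, 0.245312)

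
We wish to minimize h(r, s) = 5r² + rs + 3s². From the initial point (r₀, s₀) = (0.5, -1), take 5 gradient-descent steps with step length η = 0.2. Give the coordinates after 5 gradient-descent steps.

∇h = (10r + s, r + 6s)
(r₁, s₁) = (0.5, -1) − 0.2·(4, -5.5) = (-0.3, 0.1)
(r₂, s₂) = (-0.3, 0.1) − 0.2·(-2.9, 0.3) = (0.28, 0.04)
(r₃, s₃) = (0.28, 0.04) − 0.2·(2.84, 0.52) = (-0.288, -0.064)
(r₄, s₄) = (-0.288, -0.064) − 0.2·(-2.944, -0.672) = (0.3008, 0.0704)
(r₅, s₅) = (0.3008, 0.0704) − 0.2·(3.0784, 0.7232) = (-0.31488, -0.07424)

(-0.31488, -0.07424)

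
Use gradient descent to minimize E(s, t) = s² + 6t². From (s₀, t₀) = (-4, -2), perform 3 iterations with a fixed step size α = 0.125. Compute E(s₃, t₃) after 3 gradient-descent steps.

∇E = (2s, 12t)
(s₁, t₁) = (-4, -2) − 0.125·(-8, -24) = (-3, 1)
(s₂, t₂) = (-3, 1) − 0.125·(-6, 12) = (-2.25, -0.5)
(s₃, t₃) = (-2.25, -0.5) − 0.125·(-4.5, -6) = (-1.6875, 0.25)
E(-1.6875, 0.25) = 3.22265625

3.22265625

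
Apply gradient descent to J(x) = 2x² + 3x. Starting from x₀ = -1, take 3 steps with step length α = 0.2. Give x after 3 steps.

-0.752

J′(x) = 4x + 3
x₁ = -1 − 0.2·(-1) = -0.8
x₂ = -0.8 − 0.2·(-0.2) = -0.76
x₃ = -0.76 − 0.2·(-0.04) = -0.752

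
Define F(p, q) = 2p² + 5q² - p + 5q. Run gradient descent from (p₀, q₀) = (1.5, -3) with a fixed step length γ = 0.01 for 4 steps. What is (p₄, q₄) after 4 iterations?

(1.3116832, -2.14025)

∇F = (4p - 1, 10q + 5)
(p₁, q₁) = (1.5, -3) − 0.01·(5, -25) = (1.45, -2.75)
(p₂, q₂) = (1.45, -2.75) − 0.01·(4.8, -22.5) = (1.402, -2.525)
(p₃, q₃) = (1.402, -2.525) − 0.01·(4.608, -20.25) = (1.35592, -2.3225)
(p₄, q₄) = (1.35592, -2.3225) − 0.01·(4.42368, -18.225) = (1.3116832, -2.14025)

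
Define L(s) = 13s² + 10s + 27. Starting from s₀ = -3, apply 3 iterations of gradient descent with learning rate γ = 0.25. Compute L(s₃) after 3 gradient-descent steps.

L′(s) = 26s + 10
s₁ = -3 − 0.25·(-68) = 14
s₂ = 14 − 0.25·374 = -79.5
s₃ = -79.5 − 0.25·(-2057) = 434.75
L(434.75) = 2461472.8125

2461472.8125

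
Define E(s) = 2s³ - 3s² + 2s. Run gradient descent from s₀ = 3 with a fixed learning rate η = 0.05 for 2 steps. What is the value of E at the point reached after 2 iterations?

0.937195126

E′(s) = 6s² - 6s + 2
s₁ = 3 − 0.05·38 = 1.1
s₂ = 1.1 − 0.05·2.66 = 0.967
E(0.967) = 0.937195126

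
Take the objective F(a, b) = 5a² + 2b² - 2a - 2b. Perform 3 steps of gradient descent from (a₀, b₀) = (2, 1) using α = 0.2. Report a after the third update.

-1.6

∇F = (10a - 2, 4b - 2)
Step 1: at (2, 1), ∇F = (18, 2) → (2, 1) − 0.2·(18, 2) = (-1.6, 0.6)
Step 2: at (-1.6, 0.6), ∇F = (-18, 0.4) → (-1.6, 0.6) − 0.2·(-18, 0.4) = (2, 0.52)
Step 3: at (2, 0.52), ∇F = (18, 0.08) → (2, 0.52) − 0.2·(18, 0.08) = (-1.6, 0.504)
a = -1.6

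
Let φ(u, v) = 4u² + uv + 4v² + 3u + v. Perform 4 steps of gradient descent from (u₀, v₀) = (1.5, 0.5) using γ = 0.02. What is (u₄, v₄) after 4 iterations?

∇φ = (8u + v + 3, u + 8v + 1)
(u₁, v₁) = (1.5, 0.5) − 0.02·(15.5, 6.5) = (1.19, 0.37)
(u₂, v₂) = (1.19, 0.37) − 0.02·(12.89, 5.15) = (0.9322, 0.267)
(u₃, v₃) = (0.9322, 0.267) − 0.02·(10.7246, 4.0682) = (0.717708, 0.185636)
(u₄, v₄) = (0.717708, 0.185636) − 0.02·(8.9273, 3.202796) = (0.539162, 0.12158008)

(0.539162, 0.12158008)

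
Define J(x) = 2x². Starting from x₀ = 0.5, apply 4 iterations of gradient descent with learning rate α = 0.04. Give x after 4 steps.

J′(x) = 4x
x₁ = 0.5 − 0.04·2 = 0.42
x₂ = 0.42 − 0.04·1.68 = 0.3528
x₃ = 0.3528 − 0.04·1.4112 = 0.296352
x₄ = 0.296352 − 0.04·1.185408 = 0.24893568

0.24893568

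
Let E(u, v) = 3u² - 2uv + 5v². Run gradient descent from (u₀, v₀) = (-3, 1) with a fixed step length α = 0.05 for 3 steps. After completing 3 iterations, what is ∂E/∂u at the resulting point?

∇E = (6u - 2v, -2u + 10v)
(u₁, v₁) = (-3, 1) − 0.05·(-20, 16) = (-2, 0.2)
(u₂, v₂) = (-2, 0.2) − 0.05·(-12.4, 6) = (-1.38, -0.1)
(u₃, v₃) = (-1.38, -0.1) − 0.05·(-8.08, 1.76) = (-0.976, -0.188)
∂E/∂u at (-0.976, -0.188) = -5.48

-5.48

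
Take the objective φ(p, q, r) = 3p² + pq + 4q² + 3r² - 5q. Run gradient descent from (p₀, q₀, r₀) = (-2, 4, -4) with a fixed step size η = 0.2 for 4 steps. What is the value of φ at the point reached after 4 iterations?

-0.46810368

∇φ = (6p + q, p + 8q - 5, 6r)
(p₁, q₁, r₁) = (-2, 4, -4) − 0.2·(-8, 25, -24) = (-0.4, -1, 0.8)
(p₂, q₂, r₂) = (-0.4, -1, 0.8) − 0.2·(-3.4, -13.4, 4.8) = (0.28, 1.68, -0.16)
(p₃, q₃, r₃) = (0.28, 1.68, -0.16) − 0.2·(3.36, 8.72, -0.96) = (-0.392, -0.064, 0.032)
(p₄, q₄, r₄) = (-0.392, -0.064, 0.032) − 0.2·(-2.416, -5.904, 0.192) = (0.0912, 1.1168, -0.0064)
φ(0.0912, 1.1168, -0.0064) = -0.46810368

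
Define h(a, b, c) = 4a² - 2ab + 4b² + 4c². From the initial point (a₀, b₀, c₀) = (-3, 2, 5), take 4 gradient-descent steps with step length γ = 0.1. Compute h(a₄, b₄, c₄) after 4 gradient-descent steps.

0.00123904

∇h = (8a - 2b, -2a + 8b, 8c)
(a₁, b₁, c₁) = (-3, 2, 5) − 0.1·(-28, 22, 40) = (-0.2, -0.2, 1)
(a₂, b₂, c₂) = (-0.2, -0.2, 1) − 0.1·(-1.2, -1.2, 8) = (-0.08, -0.08, 0.2)
(a₃, b₃, c₃) = (-0.08, -0.08, 0.2) − 0.1·(-0.48, -0.48, 1.6) = (-0.032, -0.032, 0.04)
(a₄, b₄, c₄) = (-0.032, -0.032, 0.04) − 0.1·(-0.192, -0.192, 0.32) = (-0.0128, -0.0128, 0.008)
h(-0.0128, -0.0128, 0.008) = 0.00123904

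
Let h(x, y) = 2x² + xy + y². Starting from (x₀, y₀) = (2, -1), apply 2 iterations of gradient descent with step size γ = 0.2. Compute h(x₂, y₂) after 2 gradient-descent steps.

∇h = (4x + y, x + 2y)
Step 1: at (2, -1), ∇h = (7, 0) → (2, -1) − 0.2·(7, 0) = (0.6, -1)
Step 2: at (0.6, -1), ∇h = (1.4, -1.4) → (0.6, -1) − 0.2·(1.4, -1.4) = (0.32, -0.72)
h(0.32, -0.72) = 0.4928

0.4928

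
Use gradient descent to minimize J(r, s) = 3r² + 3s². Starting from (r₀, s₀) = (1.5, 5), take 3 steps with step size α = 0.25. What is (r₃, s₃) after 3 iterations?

∇J = (6r, 6s)
Step 1: at (1.5, 5), ∇J = (9, 30) → (1.5, 5) − 0.25·(9, 30) = (-0.75, -2.5)
Step 2: at (-0.75, -2.5), ∇J = (-4.5, -15) → (-0.75, -2.5) − 0.25·(-4.5, -15) = (0.375, 1.25)
Step 3: at (0.375, 1.25), ∇J = (2.25, 7.5) → (0.375, 1.25) − 0.25·(2.25, 7.5) = (-0.1875, -0.625)

(-0.1875, -0.625)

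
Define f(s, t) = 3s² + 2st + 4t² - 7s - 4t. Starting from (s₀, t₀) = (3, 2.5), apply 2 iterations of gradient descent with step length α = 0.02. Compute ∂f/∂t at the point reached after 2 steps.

14.4576

∇f = (6s + 2t - 7, 2s + 8t - 4)
Step 1: at (3, 2.5), ∇f = (16, 22) → (3, 2.5) − 0.02·(16, 22) = (2.68, 2.06)
Step 2: at (2.68, 2.06), ∇f = (13.2, 17.84) → (2.68, 2.06) − 0.02·(13.2, 17.84) = (2.416, 1.7032)
∂f/∂t at (2.416, 1.7032) = 14.4576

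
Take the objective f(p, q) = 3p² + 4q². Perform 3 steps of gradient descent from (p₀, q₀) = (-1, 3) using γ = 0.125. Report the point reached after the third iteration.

∇f = (6p, 8q)
Step 1: at (-1, 3), ∇f = (-6, 24) → (-1, 3) − 0.125·(-6, 24) = (-0.25, 0)
Step 2: at (-0.25, 0), ∇f = (-1.5, 0) → (-0.25, 0) − 0.125·(-1.5, 0) = (-0.0625, 0)
Step 3: at (-0.0625, 0), ∇f = (-0.375, 0) → (-0.0625, 0) − 0.125·(-0.375, 0) = (-0.015625, 0)

(-0.015625, 0)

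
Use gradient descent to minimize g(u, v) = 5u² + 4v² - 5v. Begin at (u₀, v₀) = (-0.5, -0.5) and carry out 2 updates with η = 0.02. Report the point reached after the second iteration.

(-0.32, -0.1688)

∇g = (10u, 8v - 5)
Step 1: at (-0.5, -0.5), ∇g = (-5, -9) → (-0.5, -0.5) − 0.02·(-5, -9) = (-0.4, -0.32)
Step 2: at (-0.4, -0.32), ∇g = (-4, -7.56) → (-0.4, -0.32) − 0.02·(-4, -7.56) = (-0.32, -0.1688)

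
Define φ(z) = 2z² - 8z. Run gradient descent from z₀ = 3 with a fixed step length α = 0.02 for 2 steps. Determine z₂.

φ′(z) = 4z - 8
z₁ = 3 − 0.02·4 = 2.92
z₂ = 2.92 − 0.02·3.68 = 2.8464

2.8464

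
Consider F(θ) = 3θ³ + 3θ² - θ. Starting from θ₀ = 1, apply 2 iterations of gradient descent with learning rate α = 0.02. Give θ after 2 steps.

0.560288

F′(θ) = 9θ² + 6θ - 1
Step 1: F′(1) = 14; θ₁ = 1 − 0.02·14 = 0.72
Step 2: F′(0.72) = 7.9856; θ₂ = 0.72 − 0.02·7.9856 = 0.560288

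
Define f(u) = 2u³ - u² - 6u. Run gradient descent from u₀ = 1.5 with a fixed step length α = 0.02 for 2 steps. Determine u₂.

1.347828

f′(u) = 6u² - 2u - 6
u₁ = 1.5 − 0.02·4.5 = 1.41
u₂ = 1.41 − 0.02·3.1086 = 1.347828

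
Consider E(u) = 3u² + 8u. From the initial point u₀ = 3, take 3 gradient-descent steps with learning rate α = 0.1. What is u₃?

E′(u) = 6u + 8
u₁ = 3 − 0.1·26 = 0.4
u₂ = 0.4 − 0.1·10.4 = -0.64
u₃ = -0.64 − 0.1·4.16 = -1.056

-1.056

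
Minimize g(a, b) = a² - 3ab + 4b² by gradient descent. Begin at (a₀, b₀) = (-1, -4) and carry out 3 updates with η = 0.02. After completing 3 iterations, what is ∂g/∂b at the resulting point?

∇g = (2a - 3b, -3a + 8b)
Step 1: at (-1, -4), ∇g = (10, -29) → (-1, -4) − 0.02·(10, -29) = (-1.2, -3.42)
Step 2: at (-1.2, -3.42), ∇g = (7.86, -23.76) → (-1.2, -3.42) − 0.02·(7.86, -23.76) = (-1.3572, -2.9448)
Step 3: at (-1.3572, -2.9448), ∇g = (6.12, -19.4868) → (-1.3572, -2.9448) − 0.02·(6.12, -19.4868) = (-1.4796, -2.555064)
∂g/∂b at (-1.4796, -2.555064) = -16.001712

-16.001712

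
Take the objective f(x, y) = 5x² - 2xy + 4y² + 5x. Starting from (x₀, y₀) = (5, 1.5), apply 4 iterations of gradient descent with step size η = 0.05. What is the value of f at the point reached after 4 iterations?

1.0909194

∇f = (10x - 2y + 5, -2x + 8y)
(x₁, y₁) = (5, 1.5) − 0.05·(52, 2) = (2.4, 1.4)
(x₂, y₂) = (2.4, 1.4) − 0.05·(26.2, 6.4) = (1.09, 1.08)
(x₃, y₃) = (1.09, 1.08) − 0.05·(13.74, 6.46) = (0.403, 0.757)
(x₄, y₄) = (0.403, 0.757) − 0.05·(7.516, 5.25) = (0.0272, 0.4945)
f(0.0272, 0.4945) = 1.0909194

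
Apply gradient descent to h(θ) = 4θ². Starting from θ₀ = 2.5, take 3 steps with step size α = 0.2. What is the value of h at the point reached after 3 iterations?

h′(θ) = 8θ
Step 1: h′(2.5) = 20; θ₁ = 2.5 − 0.2·20 = -1.5
Step 2: h′(-1.5) = -12; θ₂ = -1.5 − 0.2·(-12) = 0.9
Step 3: h′(0.9) = 7.2; θ₃ = 0.9 − 0.2·7.2 = -0.54
h(-0.54) = 1.1664

1.1664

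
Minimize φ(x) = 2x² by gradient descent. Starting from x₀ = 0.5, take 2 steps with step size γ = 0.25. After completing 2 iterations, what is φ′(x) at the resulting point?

0

φ′(x) = 4x
Step 1: φ′(0.5) = 2; x₁ = 0.5 − 0.25·2 = 0
Step 2: φ′(0) = 0; x₂ = 0 − 0.25·0 = 0
φ′(x) at (0) = 0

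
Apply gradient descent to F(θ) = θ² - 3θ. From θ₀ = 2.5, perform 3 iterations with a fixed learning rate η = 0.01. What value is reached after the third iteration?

F′(θ) = 2θ - 3
θ₁ = 2.5 − 0.01·2 = 2.48
θ₂ = 2.48 − 0.01·1.96 = 2.4604
θ₃ = 2.4604 − 0.01·1.9208 = 2.441192

2.441192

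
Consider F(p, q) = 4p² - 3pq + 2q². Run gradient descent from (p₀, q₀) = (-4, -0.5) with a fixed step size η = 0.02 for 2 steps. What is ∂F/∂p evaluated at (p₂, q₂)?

-20.5746

∇F = (8p - 3q, -3p + 4q)
(p₁, q₁) = (-4, -0.5) − 0.02·(-30.5, 10) = (-3.39, -0.7)
(p₂, q₂) = (-3.39, -0.7) − 0.02·(-25.02, 7.37) = (-2.8896, -0.8474)
∂F/∂p at (-2.8896, -0.8474) = -20.5746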